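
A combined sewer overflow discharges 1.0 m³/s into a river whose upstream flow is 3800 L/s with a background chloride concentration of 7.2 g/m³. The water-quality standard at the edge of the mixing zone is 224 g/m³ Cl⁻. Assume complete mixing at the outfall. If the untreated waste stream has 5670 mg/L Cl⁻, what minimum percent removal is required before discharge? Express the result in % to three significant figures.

81.5 %

3800 L/s = 3.8 m³/s.
Mass balance: 224·4.8 = 1·Cₑ + 3.8·7.2.
Cₑ = (1075 − 27.36) / 1 = 1048 mg/L.
Required removal = 1 − 1048/5670 = 81.52 %.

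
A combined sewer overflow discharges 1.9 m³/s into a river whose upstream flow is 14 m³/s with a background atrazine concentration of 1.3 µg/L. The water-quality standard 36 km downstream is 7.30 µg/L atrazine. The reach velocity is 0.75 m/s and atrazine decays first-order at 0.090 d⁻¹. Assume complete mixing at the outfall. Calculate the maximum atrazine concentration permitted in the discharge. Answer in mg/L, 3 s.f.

1.3 µg/L = 0.0013 mg/L.
7.30 µg/L = 0.0073 mg/L.
Travel time to the compliance point: t = 3.6e+04/0.75 = 4.8e+04 s = 0.5556 d; decay factor exp(−0.090·0.5556) = 0.9512.
So the concentration just after mixing may be at most 0.0073/0.9512 = 0.007674 mg/L.
Mass balance: 0.007674·15.9 = 1.9·Cₑ + 14·0.0013.
Cₑ = (0.122 − 0.0182) / 1.9 = 0.05464 mg/L.

0.0546 mg/L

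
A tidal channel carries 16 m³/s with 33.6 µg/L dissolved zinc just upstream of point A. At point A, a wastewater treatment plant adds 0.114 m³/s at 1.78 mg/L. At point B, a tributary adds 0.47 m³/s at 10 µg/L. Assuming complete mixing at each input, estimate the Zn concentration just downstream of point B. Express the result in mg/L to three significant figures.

0.0449 mg/L

33.6 µg/L = 0.0336 mg/L.
After input A: C = (16·0.0336 + 0.114·1.78) / 16.11 = 0.04596 mg/L.
10 µg/L = 0.01 mg/L.
After input B: C = (16.11·0.04596 + 0.47·0.01) / 16.58 = 0.04494 mg/L.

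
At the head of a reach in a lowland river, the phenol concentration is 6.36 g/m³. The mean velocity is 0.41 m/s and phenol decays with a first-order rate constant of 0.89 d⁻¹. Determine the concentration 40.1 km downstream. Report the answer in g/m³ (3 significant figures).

2.32 g/m³

Travel time t = 40.1 km / 0.41 m/s = 4.01e+04/0.41 = 9.78e+04 s = 1.132 d.
First-order decay: C = 6.36·exp(−0.89·1.132) = 6.36·0.3651 = 2.322 g/m³.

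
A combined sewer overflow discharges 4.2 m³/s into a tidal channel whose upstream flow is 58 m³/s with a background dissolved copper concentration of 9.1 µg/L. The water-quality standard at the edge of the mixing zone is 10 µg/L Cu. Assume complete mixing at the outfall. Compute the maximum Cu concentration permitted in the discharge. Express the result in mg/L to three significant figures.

9.1 µg/L = 0.0091 mg/L.
10 µg/L = 0.01 mg/L.
Mass balance: 0.01·62.2 = 4.2·Cₑ + 58·0.0091.
Cₑ = (0.622 − 0.5278) / 4.2 = 0.02243 mg/L.

0.0224 mg/L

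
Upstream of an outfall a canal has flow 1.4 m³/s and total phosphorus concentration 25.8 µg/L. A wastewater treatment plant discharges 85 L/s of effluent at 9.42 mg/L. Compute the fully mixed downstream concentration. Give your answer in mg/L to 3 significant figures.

85 L/s = 0.085 m³/s.
25.8 µg/L = 0.0258 mg/L.
Conservation of mass across the mixing zone: C = (0.085·9.42 + 1.4·0.0258) / (0.085 + 1.4) = 0.8368/1.485 = 0.5635 mg/L.

0.564 mg/L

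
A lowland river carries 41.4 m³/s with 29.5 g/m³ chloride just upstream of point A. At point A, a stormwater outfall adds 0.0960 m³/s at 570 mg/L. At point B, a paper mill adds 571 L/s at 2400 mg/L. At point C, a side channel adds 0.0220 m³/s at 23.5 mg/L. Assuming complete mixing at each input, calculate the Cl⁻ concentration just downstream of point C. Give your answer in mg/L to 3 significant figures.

After input A: C = (41.4·29.5 + 0.096·570) / 41.5 = 30.75 mg/L.
571 L/s = 0.571 m³/s.
After input B: C = (41.5·30.75 + 0.571·2400) / 42.07 = 62.91 mg/L.
After input C: C = (42.07·62.91 + 0.022·23.5) / 42.09 = 62.89 mg/L.

62.9 mg/L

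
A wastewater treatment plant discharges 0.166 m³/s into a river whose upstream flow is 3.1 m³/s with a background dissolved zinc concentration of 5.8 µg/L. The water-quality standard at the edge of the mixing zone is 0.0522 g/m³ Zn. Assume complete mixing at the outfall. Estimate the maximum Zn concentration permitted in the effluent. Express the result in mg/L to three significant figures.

5.8 µg/L = 0.0058 mg/L.
Mass balance: 0.0522·3.266 = 0.166·Cₑ + 3.1·0.0058.
Cₑ = (0.1705 − 0.01798) / 0.166 = 0.9187 mg/L.

0.919 mg/L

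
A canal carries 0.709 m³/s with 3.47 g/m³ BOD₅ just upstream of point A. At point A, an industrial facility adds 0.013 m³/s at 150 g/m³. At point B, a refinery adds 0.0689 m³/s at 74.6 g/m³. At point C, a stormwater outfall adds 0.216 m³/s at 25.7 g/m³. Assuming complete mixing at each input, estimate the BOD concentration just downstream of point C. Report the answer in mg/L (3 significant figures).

15.0 mg/L

After input A: C = (0.709·3.47 + 0.013·150) / 0.722 = 6.108 mg/L.
After input B: C = (0.722·6.108 + 0.0689·74.6) / 0.7909 = 12.08 mg/L.
After input C: C = (0.7909·12.08 + 0.216·25.7) / 1.007 = 15 mg/L.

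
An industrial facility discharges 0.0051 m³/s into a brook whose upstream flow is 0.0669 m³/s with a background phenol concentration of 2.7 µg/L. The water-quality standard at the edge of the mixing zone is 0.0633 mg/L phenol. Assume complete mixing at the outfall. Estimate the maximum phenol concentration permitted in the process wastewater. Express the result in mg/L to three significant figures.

2.7 µg/L = 0.0027 mg/L.
Mass balance: 0.0633·0.072 = 0.0051·Cₑ + 0.0669·0.0027.
Cₑ = (0.004558 − 0.0001806) / 0.0051 = 0.8582 mg/L.

0.858 mg/L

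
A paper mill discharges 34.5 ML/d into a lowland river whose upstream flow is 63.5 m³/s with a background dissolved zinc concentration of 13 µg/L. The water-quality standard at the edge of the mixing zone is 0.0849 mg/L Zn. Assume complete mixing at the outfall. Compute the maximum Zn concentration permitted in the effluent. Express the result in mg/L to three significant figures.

11.5 mg/L

34.5 ML/d = 0.3993 m³/s.
13 µg/L = 0.013 mg/L.
Mass balance: 0.0849·63.9 = 0.3993·Cₑ + 63.5·0.013.
Cₑ = (5.425 − 0.8255) / 0.3993 = 11.52 mg/L.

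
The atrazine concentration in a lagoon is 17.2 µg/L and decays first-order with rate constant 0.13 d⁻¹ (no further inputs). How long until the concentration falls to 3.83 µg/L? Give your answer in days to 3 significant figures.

t = ln(C₀/C)/k = ln(17.2/3.83)/0.13 = 1.502/0.13 = 11.55 d.

11.6 d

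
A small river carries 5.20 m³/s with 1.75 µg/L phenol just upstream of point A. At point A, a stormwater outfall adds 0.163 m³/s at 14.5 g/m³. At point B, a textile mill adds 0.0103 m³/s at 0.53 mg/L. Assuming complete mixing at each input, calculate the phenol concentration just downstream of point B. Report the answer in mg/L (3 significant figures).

0.443 mg/L

1.75 µg/L = 0.00175 mg/L.
After input A: C = (5.2·0.00175 + 0.163·14.5) / 5.363 = 0.4424 mg/L.
After input B: C = (5.363·0.4424 + 0.0103·0.53) / 5.373 = 0.4426 mg/L.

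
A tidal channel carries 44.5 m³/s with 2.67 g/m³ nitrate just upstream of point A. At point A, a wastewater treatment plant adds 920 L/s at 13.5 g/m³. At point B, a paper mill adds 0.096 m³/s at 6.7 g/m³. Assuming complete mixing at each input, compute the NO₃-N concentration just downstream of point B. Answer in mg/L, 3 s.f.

920 L/s = 0.92 m³/s.
After input A: C = (44.5·2.67 + 0.92·13.5) / 45.42 = 2.889 mg/L.
After input B: C = (45.42·2.889 + 0.096·6.7) / 45.52 = 2.897 mg/L.

2.90 mg/L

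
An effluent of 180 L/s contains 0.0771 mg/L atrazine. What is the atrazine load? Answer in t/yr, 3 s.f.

0.438 t/yr

180 L/s = 0.18 m³/s.
Mass flux = Q·C = 0.18 m³/s × 0.0771 g/m³ = 0.01388 g/s.
= 0.01388 g/s × 31.56 = 0.438 t/yr.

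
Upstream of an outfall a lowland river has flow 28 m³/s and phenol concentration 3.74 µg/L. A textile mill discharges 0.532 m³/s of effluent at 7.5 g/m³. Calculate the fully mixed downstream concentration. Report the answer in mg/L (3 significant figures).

0.144 mg/L

3.74 µg/L = 0.00374 mg/L.
By mass balance at complete mixing, C = (0.532·7.5 + 28·0.00374) / (0.532 + 28) = 4.095/28.53 = 0.1435 mg/L.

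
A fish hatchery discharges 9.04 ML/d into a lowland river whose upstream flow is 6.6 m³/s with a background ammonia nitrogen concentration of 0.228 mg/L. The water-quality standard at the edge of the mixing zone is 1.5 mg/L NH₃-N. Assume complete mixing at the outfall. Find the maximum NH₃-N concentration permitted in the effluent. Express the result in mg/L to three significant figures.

9.04 ML/d = 0.1046 m³/s.
Mass balance: 1.5·6.705 = 0.1046·Cₑ + 6.6·0.228.
Cₑ = (10.06 − 1.505) / 0.1046 = 81.74 mg/L.

81.7 mg/L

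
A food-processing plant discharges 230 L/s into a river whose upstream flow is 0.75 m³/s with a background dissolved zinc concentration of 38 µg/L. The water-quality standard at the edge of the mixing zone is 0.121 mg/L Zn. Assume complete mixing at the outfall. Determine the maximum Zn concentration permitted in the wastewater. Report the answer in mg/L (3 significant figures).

230 L/s = 0.23 m³/s.
38 µg/L = 0.038 mg/L.
Mass balance: 0.121·0.98 = 0.23·Cₑ + 0.75·0.038.
Cₑ = (0.1186 − 0.0285) / 0.23 = 0.3917 mg/L.

0.392 mg/L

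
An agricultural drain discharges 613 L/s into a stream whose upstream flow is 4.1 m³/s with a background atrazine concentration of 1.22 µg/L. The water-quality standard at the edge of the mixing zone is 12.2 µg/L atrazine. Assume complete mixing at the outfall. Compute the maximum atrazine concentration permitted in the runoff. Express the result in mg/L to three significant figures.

0.0856 mg/L

613 L/s = 0.613 m³/s.
1.22 µg/L = 0.00122 mg/L.
12.2 µg/L = 0.0122 mg/L.
Mass balance: 0.0122·4.713 = 0.613·Cₑ + 4.1·0.00122.
Cₑ = (0.0575 − 0.005002) / 0.613 = 0.08564 mg/L.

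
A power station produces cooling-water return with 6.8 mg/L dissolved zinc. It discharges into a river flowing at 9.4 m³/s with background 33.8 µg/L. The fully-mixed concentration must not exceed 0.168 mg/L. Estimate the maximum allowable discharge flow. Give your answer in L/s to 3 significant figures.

190 L/s

33.8 µg/L = 0.0338 mg/L.
Mass balance at complete mixing: C_std·(Q_w + Q_r) = Q_w·C_e + Q_r·C_b.
Rearranging, Q_w = Q_r·(C_std − C_b)/(C_e − C_std) = 9.4·(0.168 − 0.0338) / (6.8 − 0.168) = 0.1902 m³/s.
= 190.2 L/s.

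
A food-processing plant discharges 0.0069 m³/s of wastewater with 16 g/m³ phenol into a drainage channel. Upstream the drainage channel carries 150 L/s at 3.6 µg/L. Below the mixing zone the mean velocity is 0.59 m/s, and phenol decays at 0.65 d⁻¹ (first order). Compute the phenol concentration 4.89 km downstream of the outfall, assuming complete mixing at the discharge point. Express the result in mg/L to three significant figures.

150 L/s = 0.15 m³/s.
3.6 µg/L = 0.0036 mg/L.
After complete mixing, C₀ = (0.0069·16 + 0.15·0.0036) / 0.1569 = 0.7071 mg/L.
Travel time t = 4890 m / 0.59 m/s = 8288 s = 0.09593 d.
C = 0.7071·exp(−0.65·0.09593) = 0.7071·0.9396 = 0.6643 mg/L.

0.664 mg/L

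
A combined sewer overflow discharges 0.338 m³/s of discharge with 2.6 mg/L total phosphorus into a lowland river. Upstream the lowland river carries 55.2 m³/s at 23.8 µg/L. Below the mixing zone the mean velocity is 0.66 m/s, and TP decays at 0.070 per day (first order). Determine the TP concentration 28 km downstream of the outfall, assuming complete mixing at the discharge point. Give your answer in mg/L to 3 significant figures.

0.0381 mg/L

23.8 µg/L = 0.0238 mg/L.
After complete mixing, C₀ = (0.338·2.6 + 55.2·0.0238) / 55.54 = 0.03948 mg/L.
Travel time t = 2.8e+04 m / 0.66 m/s = 4.242e+04 s = 0.491 d.
C = 0.03948·exp(−0.070·0.491) = 0.03948·0.9662 = 0.03814 mg/L.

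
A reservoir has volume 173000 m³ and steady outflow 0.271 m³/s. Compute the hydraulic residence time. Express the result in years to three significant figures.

0.0202 yr

Q = 0.271 m³/s × 3.156e+07 s/yr = 8.552e+06 m³/yr.
Hydraulic residence time τ = V/Q = 173000/8.552e+06 = 0.02023 yr.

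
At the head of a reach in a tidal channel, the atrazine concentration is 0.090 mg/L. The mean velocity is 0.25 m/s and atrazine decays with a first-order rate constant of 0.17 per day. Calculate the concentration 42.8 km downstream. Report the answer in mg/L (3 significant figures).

Travel time t = 42.8 km / 0.25 m/s = 4.28e+04/0.25 = 1.712e+05 s = 1.981 d.
First-order decay: C = 0.090·exp(−0.17·1.981) = 0.090·0.714 = 0.06426 mg/L.

0.0643 mg/L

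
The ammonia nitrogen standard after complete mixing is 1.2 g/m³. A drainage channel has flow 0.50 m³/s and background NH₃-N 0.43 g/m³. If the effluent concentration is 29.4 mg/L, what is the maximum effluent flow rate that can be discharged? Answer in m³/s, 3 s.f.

Mass balance at complete mixing: C_std·(Q_w + Q_r) = Q_w·C_e + Q_r·C_b.
Rearranging, Q_w = Q_r·(C_std − C_b)/(C_e − C_std) = 0.50·(1.2 − 0.43) / (29.4 − 1.2) = 0.01365 m³/s.

0.0137 m³/s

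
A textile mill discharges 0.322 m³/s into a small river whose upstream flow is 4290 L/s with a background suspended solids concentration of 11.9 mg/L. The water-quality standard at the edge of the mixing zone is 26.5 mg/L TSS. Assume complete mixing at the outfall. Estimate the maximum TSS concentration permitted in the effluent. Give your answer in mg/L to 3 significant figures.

4290 L/s = 4.29 m³/s.
Mass balance: 26.5·4.612 = 0.322·Cₑ + 4.29·11.9.
Cₑ = (122.2 − 51.05) / 0.322 = 221 mg/L.

221 mg/L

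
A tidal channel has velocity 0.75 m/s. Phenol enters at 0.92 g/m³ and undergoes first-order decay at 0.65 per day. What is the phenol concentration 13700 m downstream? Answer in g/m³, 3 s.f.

0.802 g/m³

Travel time t = 13700 m / 0.75 m/s = 1.37e+04/0.75 = 1.827e+04 s = 0.2114 d.
First-order decay: C = 0.92·exp(−0.65·0.2114) = 0.92·0.8716 = 0.8019 g/m³.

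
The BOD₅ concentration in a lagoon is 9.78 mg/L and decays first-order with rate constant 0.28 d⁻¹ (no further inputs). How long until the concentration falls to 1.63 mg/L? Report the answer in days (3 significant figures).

t = ln(C₀/C)/k = ln(9.78/1.63)/0.28 = 1.792/0.28 = 6.399 d.

6.40 d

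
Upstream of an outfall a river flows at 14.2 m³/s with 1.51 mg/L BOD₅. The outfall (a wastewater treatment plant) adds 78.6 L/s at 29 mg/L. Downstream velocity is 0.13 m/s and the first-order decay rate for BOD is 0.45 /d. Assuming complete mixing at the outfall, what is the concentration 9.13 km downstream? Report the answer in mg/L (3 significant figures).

78.6 L/s = 0.0786 m³/s.
After complete mixing, C₀ = (0.0786·29 + 14.2·1.51) / 14.28 = 1.661 mg/L.
Travel time t = 9130 m / 0.13 m/s = 7.023e+04 s = 0.8129 d.
C = 1.661·exp(−0.45·0.8129) = 1.661·0.6937 = 1.152 mg/L.

1.15 mg/L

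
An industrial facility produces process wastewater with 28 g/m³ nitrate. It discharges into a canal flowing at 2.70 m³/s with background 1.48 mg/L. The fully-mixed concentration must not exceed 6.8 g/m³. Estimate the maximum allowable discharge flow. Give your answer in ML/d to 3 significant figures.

Mass balance at complete mixing: C_std·(Q_w + Q_r) = Q_w·C_e + Q_r·C_b.
Rearranging, Q_w = Q_r·(C_std − C_b)/(C_e − C_std) = 2.70·(6.8 − 1.48) / (28 − 6.8) = 0.6775 m³/s.
= 58.54 ML/d.

58.5 ML/d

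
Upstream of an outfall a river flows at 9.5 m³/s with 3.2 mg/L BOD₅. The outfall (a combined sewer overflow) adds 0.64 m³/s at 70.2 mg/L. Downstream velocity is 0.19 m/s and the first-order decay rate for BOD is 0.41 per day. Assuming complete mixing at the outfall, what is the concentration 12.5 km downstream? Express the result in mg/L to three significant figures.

5.44 mg/L

After complete mixing, C₀ = (0.64·70.2 + 9.5·3.2) / 10.14 = 7.429 mg/L.
Travel time t = 1.25e+04 m / 0.19 m/s = 6.579e+04 s = 0.7615 d.
C = 7.429·exp(−0.41·0.7615) = 7.429·0.7318 = 5.437 mg/L.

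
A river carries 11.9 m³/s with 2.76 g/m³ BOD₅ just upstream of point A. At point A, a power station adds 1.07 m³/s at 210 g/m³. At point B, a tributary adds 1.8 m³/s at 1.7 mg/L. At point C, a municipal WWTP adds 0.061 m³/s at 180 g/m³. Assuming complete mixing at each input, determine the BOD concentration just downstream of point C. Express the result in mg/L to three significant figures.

After input A: C = (11.9·2.76 + 1.07·210) / 12.97 = 19.86 mg/L.
After input B: C = (12.97·19.86 + 1.8·1.7) / 14.77 = 17.64 mg/L.
After input C: C = (14.77·17.64 + 0.061·180) / 14.83 = 18.31 mg/L.

18.3 mg/L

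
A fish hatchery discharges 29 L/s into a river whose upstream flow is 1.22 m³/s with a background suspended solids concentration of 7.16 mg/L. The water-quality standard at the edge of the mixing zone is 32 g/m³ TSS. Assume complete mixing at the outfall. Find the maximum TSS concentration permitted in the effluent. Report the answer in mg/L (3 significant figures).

1080 mg/L

29 L/s = 0.029 m³/s.
Mass balance: 32·1.249 = 0.029·Cₑ + 1.22·7.16.
Cₑ = (39.97 − 8.735) / 0.029 = 1077 mg/L.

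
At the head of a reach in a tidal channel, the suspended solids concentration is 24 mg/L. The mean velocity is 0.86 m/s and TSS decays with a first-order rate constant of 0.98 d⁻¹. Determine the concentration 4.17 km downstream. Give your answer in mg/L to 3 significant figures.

22.7 mg/L

Travel time t = 4.17 km / 0.86 m/s = 4170/0.86 = 4849 s = 0.05612 d.
First-order decay: C = 24·exp(−0.98·0.05612) = 24·0.9465 = 22.72 mg/L.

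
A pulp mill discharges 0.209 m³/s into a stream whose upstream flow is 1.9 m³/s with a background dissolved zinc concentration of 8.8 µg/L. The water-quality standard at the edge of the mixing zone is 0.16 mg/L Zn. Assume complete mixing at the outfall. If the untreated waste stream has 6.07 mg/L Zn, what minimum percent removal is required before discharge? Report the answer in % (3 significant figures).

8.8 µg/L = 0.0088 mg/L.
Mass balance: 0.16·2.109 = 0.209·Cₑ + 1.9·0.0088.
Cₑ = (0.3374 − 0.01672) / 0.209 = 1.535 mg/L.
Required removal = 1 − 1.535/6.07 = 74.72 %.

74.7 %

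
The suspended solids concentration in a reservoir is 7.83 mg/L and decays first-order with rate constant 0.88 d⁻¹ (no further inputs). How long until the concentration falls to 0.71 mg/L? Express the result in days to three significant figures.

t = ln(C₀/C)/k = ln(7.83/0.71)/0.88 = 2.4/0.88 = 2.728 d.

2.73 d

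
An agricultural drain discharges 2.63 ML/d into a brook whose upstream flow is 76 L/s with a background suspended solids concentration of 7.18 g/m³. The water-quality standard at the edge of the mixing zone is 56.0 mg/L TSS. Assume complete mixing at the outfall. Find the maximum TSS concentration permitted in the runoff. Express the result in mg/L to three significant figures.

2.63 ML/d = 0.03044 m³/s.
76 L/s = 0.076 m³/s.
Mass balance: 56·0.1064 = 0.03044·Cₑ + 0.076·7.18.
Cₑ = (5.961 − 0.5457) / 0.03044 = 177.9 mg/L.

178 mg/L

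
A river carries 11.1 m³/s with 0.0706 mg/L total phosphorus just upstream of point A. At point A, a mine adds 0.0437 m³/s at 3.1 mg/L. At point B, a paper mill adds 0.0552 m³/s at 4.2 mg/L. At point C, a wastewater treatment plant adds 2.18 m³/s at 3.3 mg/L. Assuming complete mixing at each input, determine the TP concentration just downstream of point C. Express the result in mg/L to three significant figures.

0.624 mg/L

After input A: C = (11.1·0.0706 + 0.0437·3.1) / 11.14 = 0.08248 mg/L.
After input B: C = (11.14·0.08248 + 0.0552·4.2) / 11.2 = 0.1028 mg/L.
After input C: C = (11.2·0.1028 + 2.18·3.3) / 13.38 = 0.6237 mg/L.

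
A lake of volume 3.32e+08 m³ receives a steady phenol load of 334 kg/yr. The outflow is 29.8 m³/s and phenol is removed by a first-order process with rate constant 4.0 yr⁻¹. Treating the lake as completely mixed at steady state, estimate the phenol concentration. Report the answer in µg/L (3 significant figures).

Outflow Q = 29.8 m³/s × 3.156e+07 s/yr = 9.404e+08 m³/yr.
Steady-state CSTR mass balance: W = Q·C + k·V·C, so C = W/(Q + kV).
Q + kV = 9.404e+08 + 4.0·3.32e+08 = 2.268e+09 m³/yr.
C = 334/2.268e+09 = 1.472e-07 kg/m³ = 0.0001472 mg/L = 0.1472 µg/L.

0.147 µg/L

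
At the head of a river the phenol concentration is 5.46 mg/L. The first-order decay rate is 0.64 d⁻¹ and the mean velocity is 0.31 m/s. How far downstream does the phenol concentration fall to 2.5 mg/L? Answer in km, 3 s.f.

32.7 km

From C = C₀·e^(−kt), t = ln(C₀/C)/k = ln(5.46/2.5)/0.64 = 0.7812/0.64 = 1.221 d.
Distance = v·t = 0.31 m/s × 1.055e+05 s = 3.269e+04 m = 32.69 km.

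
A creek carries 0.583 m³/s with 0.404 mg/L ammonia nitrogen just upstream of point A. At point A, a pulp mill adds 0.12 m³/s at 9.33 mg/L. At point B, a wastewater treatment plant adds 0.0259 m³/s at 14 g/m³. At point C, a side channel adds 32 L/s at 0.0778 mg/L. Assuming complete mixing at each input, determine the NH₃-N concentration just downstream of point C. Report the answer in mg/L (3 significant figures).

After input A: C = (0.583·0.404 + 0.12·9.33) / 0.703 = 1.928 mg/L.
After input B: C = (0.703·1.928 + 0.0259·14) / 0.7289 = 2.357 mg/L.
32 L/s = 0.032 m³/s.
After input C: C = (0.7289·2.357 + 0.032·0.0778) / 0.7609 = 2.261 mg/L.

2.26 mg/L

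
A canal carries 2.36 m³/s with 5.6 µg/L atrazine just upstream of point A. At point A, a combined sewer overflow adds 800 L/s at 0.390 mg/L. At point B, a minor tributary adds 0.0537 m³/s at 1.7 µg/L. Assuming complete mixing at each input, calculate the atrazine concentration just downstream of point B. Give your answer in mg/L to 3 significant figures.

5.6 µg/L = 0.0056 mg/L.
800 L/s = 0.8 m³/s.
After input A: C = (2.36·0.0056 + 0.8·0.39) / 3.16 = 0.1029 mg/L.
1.7 µg/L = 0.0017 mg/L.
After input B: C = (3.16·0.1029 + 0.0537·0.0017) / 3.214 = 0.1012 mg/L.

0.101 mg/L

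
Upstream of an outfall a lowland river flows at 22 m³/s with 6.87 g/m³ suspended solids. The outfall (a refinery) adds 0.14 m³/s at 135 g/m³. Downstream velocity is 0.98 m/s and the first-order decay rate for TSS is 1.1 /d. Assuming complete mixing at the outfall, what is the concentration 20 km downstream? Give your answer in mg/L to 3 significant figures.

After complete mixing, C₀ = (0.14·135 + 22·6.87) / 22.14 = 7.68 mg/L.
Travel time t = 2e+04 m / 0.98 m/s = 2.041e+04 s = 0.2362 d.
C = 7.68·exp(−1.1·0.2362) = 7.68·0.7712 = 5.923 mg/L.

5.92 mg/L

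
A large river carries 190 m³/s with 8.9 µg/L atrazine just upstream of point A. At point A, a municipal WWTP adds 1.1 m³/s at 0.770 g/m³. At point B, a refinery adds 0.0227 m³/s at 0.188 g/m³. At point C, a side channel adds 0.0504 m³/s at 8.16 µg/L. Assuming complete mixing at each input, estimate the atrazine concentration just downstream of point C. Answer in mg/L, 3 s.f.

8.9 µg/L = 0.0089 mg/L.
After input A: C = (190·0.0089 + 1.1·0.77) / 191.1 = 0.01328 mg/L.
After input B: C = (191.1·0.01328 + 0.0227·0.188) / 191.1 = 0.0133 mg/L.
8.16 µg/L = 0.00816 mg/L.
After input C: C = (191.1·0.0133 + 0.0504·0.00816) / 191.2 = 0.0133 mg/L.

0.0133 mg/L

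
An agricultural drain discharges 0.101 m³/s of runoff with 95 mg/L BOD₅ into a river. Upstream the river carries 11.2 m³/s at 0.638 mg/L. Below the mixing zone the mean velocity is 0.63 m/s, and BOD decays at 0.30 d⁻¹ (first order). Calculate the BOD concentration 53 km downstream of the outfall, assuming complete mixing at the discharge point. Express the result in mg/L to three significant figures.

After complete mixing, C₀ = (0.101·95 + 11.2·0.638) / 11.3 = 1.481 mg/L.
Travel time t = 5.3e+04 m / 0.63 m/s = 8.413e+04 s = 0.9737 d.
C = 1.481·exp(−0.30·0.9737) = 1.481·0.7467 = 1.106 mg/L.

1.11 mg/L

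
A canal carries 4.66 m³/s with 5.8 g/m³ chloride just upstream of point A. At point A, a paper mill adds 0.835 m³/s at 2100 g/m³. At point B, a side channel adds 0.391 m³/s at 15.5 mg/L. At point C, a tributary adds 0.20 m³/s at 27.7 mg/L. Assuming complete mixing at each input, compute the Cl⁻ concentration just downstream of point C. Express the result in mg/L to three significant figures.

294 mg/L

After input A: C = (4.66·5.8 + 0.835·2100) / 5.495 = 324 mg/L.
After input B: C = (5.495·324 + 0.391·15.5) / 5.886 = 303.5 mg/L.
After input C: C = (5.886·303.5 + 0.2·27.7) / 6.086 = 294.5 mg/L.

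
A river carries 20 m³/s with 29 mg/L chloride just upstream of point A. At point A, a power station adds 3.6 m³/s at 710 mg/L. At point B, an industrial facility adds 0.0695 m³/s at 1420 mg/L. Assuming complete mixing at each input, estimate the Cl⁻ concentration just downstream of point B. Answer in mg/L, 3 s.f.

After input A: C = (20·29 + 3.6·710) / 23.6 = 132.9 mg/L.
After input B: C = (23.6·132.9 + 0.0695·1420) / 23.67 = 136.7 mg/L.

137 mg/L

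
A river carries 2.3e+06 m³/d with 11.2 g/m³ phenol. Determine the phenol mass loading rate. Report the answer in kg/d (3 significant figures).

25800 kg/d

2.3e+06 m³/d = 26.62 m³/s.
Mass flux = Q·C = 26.62 m³/s × 11.2 g/m³ = 298.1 g/s.
= 298.1 g/s × 86.4 = 2.576e+04 kg/d.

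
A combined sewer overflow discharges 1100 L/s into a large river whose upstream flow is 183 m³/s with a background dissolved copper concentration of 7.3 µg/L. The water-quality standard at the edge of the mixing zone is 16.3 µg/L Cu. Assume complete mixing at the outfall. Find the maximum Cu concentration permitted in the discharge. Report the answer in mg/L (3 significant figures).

1.51 mg/L

1100 L/s = 1.1 m³/s.
7.3 µg/L = 0.0073 mg/L.
16.3 µg/L = 0.0163 mg/L.
Mass balance: 0.0163·184.1 = 1.1·Cₑ + 183·0.0073.
Cₑ = (3.001 − 1.336) / 1.1 = 1.514 mg/L.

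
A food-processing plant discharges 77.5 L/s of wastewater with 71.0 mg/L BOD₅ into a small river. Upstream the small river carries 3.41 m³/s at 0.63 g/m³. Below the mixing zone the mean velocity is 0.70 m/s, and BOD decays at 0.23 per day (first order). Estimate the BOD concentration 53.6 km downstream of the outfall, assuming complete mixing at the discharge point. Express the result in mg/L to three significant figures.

77.5 L/s = 0.0775 m³/s.
After complete mixing, C₀ = (0.0775·71 + 3.41·0.63) / 3.488 = 2.194 mg/L.
Travel time t = 5.36e+04 m / 0.70 m/s = 7.657e+04 s = 0.8862 d.
C = 2.194·exp(−0.23·0.8862) = 2.194·0.8156 = 1.789 mg/L.

1.79 mg/L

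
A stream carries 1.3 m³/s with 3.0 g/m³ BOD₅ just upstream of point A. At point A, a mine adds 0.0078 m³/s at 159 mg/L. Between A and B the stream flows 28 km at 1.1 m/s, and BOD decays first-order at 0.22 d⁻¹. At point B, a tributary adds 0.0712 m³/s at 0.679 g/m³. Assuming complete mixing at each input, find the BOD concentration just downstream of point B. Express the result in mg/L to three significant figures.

After input A: C = (1.3·3 + 0.0078·159) / 1.308 = 3.93 mg/L.
Over the 28 km reach to input B (t = 2.545e+04 s = 0.2946 d), decay gives C = 3.93·exp(−0.22·0.2946) = 3.684 mg/L.
After input B: C = (1.308·3.684 + 0.0712·0.679) / 1.379 = 3.529 mg/L.

3.53 mg/L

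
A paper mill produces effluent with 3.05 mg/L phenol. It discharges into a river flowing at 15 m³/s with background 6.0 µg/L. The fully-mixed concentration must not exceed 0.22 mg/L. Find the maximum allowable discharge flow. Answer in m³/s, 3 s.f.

1.13 m³/s

6.0 µg/L = 0.006 mg/L.
Mass balance at complete mixing: C_std·(Q_w + Q_r) = Q_w·C_e + Q_r·C_b.
Rearranging, Q_w = Q_r·(C_std − C_b)/(C_e − C_std) = 15·(0.22 − 0.006) / (3.05 − 0.22) = 1.134 m³/s.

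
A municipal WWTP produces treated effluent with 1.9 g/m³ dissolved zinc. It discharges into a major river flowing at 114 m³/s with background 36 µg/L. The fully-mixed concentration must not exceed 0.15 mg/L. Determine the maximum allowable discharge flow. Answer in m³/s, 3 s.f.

7.43 m³/s

36 µg/L = 0.036 mg/L.
Mass balance at complete mixing: C_std·(Q_w + Q_r) = Q_w·C_e + Q_r·C_b.
Rearranging, Q_w = Q_r·(C_std − C_b)/(C_e − C_std) = 114·(0.15 − 0.036) / (1.9 − 0.15) = 7.426 m³/s.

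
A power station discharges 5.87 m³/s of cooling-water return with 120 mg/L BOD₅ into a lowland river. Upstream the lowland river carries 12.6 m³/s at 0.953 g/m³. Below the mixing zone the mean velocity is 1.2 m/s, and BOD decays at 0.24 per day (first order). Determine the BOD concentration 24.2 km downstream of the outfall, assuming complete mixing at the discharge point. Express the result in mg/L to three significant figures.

After complete mixing, C₀ = (5.87·120 + 12.6·0.953) / 18.47 = 38.79 mg/L.
Travel time t = 2.42e+04 m / 1.2 m/s = 2.017e+04 s = 0.2334 d.
C = 38.79·exp(−0.24·0.2334) = 38.79·0.9455 = 36.67 mg/L.

36.7 mg/L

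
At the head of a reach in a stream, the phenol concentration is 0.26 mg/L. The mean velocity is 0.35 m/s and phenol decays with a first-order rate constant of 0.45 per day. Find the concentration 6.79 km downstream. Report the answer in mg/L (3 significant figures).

Travel time t = 6.79 km / 0.35 m/s = 6790/0.35 = 1.94e+04 s = 0.2245 d.
First-order decay: C = 0.26·exp(−0.45·0.2245) = 0.26·0.9039 = 0.235 mg/L.

0.235 mg/L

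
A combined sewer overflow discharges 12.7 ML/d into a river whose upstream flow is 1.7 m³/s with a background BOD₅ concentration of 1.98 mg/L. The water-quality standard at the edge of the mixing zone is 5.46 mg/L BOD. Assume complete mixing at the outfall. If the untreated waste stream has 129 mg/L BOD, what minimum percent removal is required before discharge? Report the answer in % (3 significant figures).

64.6 %

12.7 ML/d = 0.147 m³/s.
Mass balance: 5.46·1.847 = 0.147·Cₑ + 1.7·1.98.
Cₑ = (10.08 − 3.366) / 0.147 = 45.71 mg/L.
Required removal = 1 − 45.71/129 = 64.57 %.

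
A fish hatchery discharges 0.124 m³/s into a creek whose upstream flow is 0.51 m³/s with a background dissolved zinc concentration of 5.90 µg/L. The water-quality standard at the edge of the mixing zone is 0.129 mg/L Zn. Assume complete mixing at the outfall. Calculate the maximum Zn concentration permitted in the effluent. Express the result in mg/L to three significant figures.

5.90 µg/L = 0.0059 mg/L.
Mass balance: 0.129·0.634 = 0.124·Cₑ + 0.51·0.0059.
Cₑ = (0.08179 − 0.003009) / 0.124 = 0.6353 mg/L.

0.635 mg/L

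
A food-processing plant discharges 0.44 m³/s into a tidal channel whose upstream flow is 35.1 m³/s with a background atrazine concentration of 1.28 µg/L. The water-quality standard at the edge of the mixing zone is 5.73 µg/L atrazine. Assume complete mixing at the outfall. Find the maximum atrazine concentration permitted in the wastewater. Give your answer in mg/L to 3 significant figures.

1.28 µg/L = 0.00128 mg/L.
5.73 µg/L = 0.00573 mg/L.
Mass balance: 0.00573·35.54 = 0.44·Cₑ + 35.1·0.00128.
Cₑ = (0.2036 − 0.04493) / 0.44 = 0.3607 mg/L.

0.361 mg/L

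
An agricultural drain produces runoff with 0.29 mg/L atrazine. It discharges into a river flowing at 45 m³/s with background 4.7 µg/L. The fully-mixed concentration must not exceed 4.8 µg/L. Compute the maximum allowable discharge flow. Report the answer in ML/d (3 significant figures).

4.7 µg/L = 0.0047 mg/L.
4.8 µg/L = 0.0048 mg/L.
Mass balance at complete mixing: C_std·(Q_w + Q_r) = Q_w·C_e + Q_r·C_b.
Rearranging, Q_w = Q_r·(C_std − C_b)/(C_e − C_std) = 45·(0.0048 − 0.0047) / (0.29 − 0.0048) = 0.01578 m³/s.
= 1.363 ML/d.

1.36 ML/d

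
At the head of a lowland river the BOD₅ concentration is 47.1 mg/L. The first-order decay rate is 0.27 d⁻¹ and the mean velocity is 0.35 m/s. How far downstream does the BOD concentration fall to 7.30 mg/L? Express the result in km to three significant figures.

From C = C₀·e^(−kt), t = ln(C₀/C)/k = ln(47.1/7.30)/0.27 = 1.864/0.27 = 6.905 d.
Distance = v·t = 0.35 m/s × 5.966e+05 s = 2.088e+05 m = 208.8 km.

209 km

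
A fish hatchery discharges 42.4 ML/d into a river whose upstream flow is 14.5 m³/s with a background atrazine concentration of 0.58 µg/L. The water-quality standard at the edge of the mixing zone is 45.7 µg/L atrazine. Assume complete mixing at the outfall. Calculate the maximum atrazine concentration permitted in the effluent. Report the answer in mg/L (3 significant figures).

1.38 mg/L

42.4 ML/d = 0.4907 m³/s.
0.58 µg/L = 0.00058 mg/L.
45.7 µg/L = 0.0457 mg/L.
Mass balance: 0.0457·14.99 = 0.4907·Cₑ + 14.5·0.00058.
Cₑ = (0.6851 − 0.00841) / 0.4907 = 1.379 mg/L.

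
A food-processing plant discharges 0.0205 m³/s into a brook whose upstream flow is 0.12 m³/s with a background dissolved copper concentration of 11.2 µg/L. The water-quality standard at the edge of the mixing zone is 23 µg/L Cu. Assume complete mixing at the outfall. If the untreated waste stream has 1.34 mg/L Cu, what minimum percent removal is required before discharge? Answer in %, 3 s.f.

11.2 µg/L = 0.0112 mg/L.
23 µg/L = 0.023 mg/L.
Mass balance: 0.023·0.1405 = 0.0205·Cₑ + 0.12·0.0112.
Cₑ = (0.003231 − 0.001344) / 0.0205 = 0.09207 mg/L.
Required removal = 1 − 0.09207/1.34 = 93.13 %.

93.1 %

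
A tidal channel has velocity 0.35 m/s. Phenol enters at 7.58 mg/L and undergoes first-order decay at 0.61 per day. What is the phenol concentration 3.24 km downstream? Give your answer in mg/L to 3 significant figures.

7.10 mg/L

Travel time t = 3.24 km / 0.35 m/s = 3240/0.35 = 9257 s = 0.1071 d.
First-order decay: C = 7.58·exp(−0.61·0.1071) = 7.58·0.9367 = 7.1 mg/L.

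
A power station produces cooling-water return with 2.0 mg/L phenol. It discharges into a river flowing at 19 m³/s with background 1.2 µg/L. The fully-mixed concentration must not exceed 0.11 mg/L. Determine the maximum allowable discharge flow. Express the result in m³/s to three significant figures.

1.2 µg/L = 0.0012 mg/L.
Mass balance at complete mixing: C_std·(Q_w + Q_r) = Q_w·C_e + Q_r·C_b.
Rearranging, Q_w = Q_r·(C_std − C_b)/(C_e − C_std) = 19·(0.11 − 0.0012) / (2 − 0.11) = 1.094 m³/s.

1.09 m³/s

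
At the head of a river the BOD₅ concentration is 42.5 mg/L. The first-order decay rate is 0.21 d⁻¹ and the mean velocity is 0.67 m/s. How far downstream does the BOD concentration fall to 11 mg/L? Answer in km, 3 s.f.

From C = C₀·e^(−kt), t = ln(C₀/C)/k = ln(42.5/11)/0.21 = 1.352/0.21 = 6.436 d.
Distance = v·t = 0.67 m/s × 5.561e+05 s = 3.726e+05 m = 372.6 km.

373 km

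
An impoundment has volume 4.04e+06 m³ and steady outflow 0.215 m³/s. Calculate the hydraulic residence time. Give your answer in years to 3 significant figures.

0.595 yr

Q = 0.215 m³/s × 3.156e+07 s/yr = 6.785e+06 m³/yr.
Hydraulic residence time τ = V/Q = 4.04e+06/6.785e+06 = 0.5954 yr.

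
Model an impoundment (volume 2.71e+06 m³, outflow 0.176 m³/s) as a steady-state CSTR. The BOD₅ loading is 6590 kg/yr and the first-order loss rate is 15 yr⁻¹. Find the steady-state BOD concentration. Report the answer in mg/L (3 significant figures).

Outflow Q = 0.176 m³/s × 3.156e+07 s/yr = 5.554e+06 m³/yr.
Steady-state CSTR mass balance: W = Q·C + k·V·C, so C = W/(Q + kV).
Q + kV = 5.554e+06 + 15·2.71e+06 = 4.62e+07 m³/yr.
C = 6590/4.62e+07 = 0.0001426 kg/m³ = 0.1426 mg/L.

0.143 mg/L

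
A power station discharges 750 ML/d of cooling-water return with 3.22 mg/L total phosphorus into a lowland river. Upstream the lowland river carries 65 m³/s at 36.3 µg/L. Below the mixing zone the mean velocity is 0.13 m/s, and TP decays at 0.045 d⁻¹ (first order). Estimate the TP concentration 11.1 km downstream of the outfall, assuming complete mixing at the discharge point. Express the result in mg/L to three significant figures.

750 ML/d = 8.681 m³/s.
36.3 µg/L = 0.0363 mg/L.
After complete mixing, C₀ = (8.681·3.22 + 65·0.0363) / 73.68 = 0.4114 mg/L.
Travel time t = 1.11e+04 m / 0.13 m/s = 8.538e+04 s = 0.9882 d.
C = 0.4114·exp(−0.045·0.9882) = 0.4114·0.9565 = 0.3935 mg/L.

0.393 mg/L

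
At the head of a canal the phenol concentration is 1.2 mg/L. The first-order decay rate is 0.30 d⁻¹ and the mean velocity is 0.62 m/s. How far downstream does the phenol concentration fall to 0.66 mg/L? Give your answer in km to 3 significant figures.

107 km

From C = C₀·e^(−kt), t = ln(C₀/C)/k = ln(1.2/0.66)/0.30 = 0.5978/0.30 = 1.993 d.
Distance = v·t = 0.62 m/s × 1.722e+05 s = 1.067e+05 m = 106.7 km.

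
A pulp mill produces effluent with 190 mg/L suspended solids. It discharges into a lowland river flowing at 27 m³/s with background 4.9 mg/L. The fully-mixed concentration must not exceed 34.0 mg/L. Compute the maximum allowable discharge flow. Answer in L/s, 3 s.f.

5040 L/s

Mass balance at complete mixing: C_std·(Q_w + Q_r) = Q_w·C_e + Q_r·C_b.
Rearranging, Q_w = Q_r·(C_std − C_b)/(C_e − C_std) = 27·(34 − 4.9) / (190 − 34) = 5.037 m³/s.
= 5037 L/s.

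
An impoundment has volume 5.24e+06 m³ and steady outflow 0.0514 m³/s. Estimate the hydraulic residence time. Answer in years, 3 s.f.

Q = 0.0514 m³/s × 3.156e+07 s/yr = 1.622e+06 m³/yr.
Hydraulic residence time τ = V/Q = 5.24e+06/1.622e+06 = 3.23 yr.

3.23 yr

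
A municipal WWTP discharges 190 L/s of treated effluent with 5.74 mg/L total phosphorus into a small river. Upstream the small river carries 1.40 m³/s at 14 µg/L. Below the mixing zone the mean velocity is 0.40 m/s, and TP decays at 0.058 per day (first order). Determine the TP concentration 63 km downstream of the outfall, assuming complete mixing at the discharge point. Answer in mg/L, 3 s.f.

0.628 mg/L

190 L/s = 0.19 m³/s.
14 µg/L = 0.014 mg/L.
After complete mixing, C₀ = (0.19·5.74 + 1.4·0.014) / 1.59 = 0.6982 mg/L.
Travel time t = 6.3e+04 m / 0.40 m/s = 1.575e+05 s = 1.823 d.
C = 0.6982·exp(−0.058·1.823) = 0.6982·0.8997 = 0.6282 mg/L.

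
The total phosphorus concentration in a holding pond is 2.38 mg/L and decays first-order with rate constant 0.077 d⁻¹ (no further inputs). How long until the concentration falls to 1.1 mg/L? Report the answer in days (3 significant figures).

t = ln(C₀/C)/k = ln(2.38/1.1)/0.077 = 0.7718/0.077 = 10.02 d.

10.0 d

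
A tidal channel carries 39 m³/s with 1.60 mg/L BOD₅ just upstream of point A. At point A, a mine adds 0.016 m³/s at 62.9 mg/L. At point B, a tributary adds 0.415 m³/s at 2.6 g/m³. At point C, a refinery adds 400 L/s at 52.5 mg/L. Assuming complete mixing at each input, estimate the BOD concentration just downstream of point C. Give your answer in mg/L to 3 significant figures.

2.15 mg/L

After input A: C = (39·1.6 + 0.016·62.9) / 39.02 = 1.625 mg/L.
After input B: C = (39.02·1.625 + 0.415·2.6) / 39.43 = 1.635 mg/L.
400 L/s = 0.4 m³/s.
After input C: C = (39.43·1.635 + 0.4·52.5) / 39.83 = 2.146 mg/L.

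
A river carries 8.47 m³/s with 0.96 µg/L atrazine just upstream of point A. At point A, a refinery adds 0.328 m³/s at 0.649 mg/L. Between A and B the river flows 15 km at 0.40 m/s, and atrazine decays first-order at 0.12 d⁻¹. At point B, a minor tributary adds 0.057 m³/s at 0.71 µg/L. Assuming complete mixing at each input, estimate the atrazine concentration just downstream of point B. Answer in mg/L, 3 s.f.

0.0237 mg/L

0.96 µg/L = 0.00096 mg/L.
After input A: C = (8.47·0.00096 + 0.328·0.649) / 8.798 = 0.02512 mg/L.
Over the 15 km reach to input B (t = 3.75e+04 s = 0.434 d), decay gives C = 0.02512·exp(−0.12·0.434) = 0.02384 mg/L.
0.71 µg/L = 0.00071 mg/L.
After input B: C = (8.798·0.02384 + 0.057·0.00071) / 8.855 = 0.0237 mg/L.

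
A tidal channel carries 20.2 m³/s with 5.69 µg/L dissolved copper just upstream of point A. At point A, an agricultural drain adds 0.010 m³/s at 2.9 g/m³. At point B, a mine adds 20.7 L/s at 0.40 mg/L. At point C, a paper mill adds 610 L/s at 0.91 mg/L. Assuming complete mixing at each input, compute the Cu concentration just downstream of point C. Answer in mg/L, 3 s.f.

0.0339 mg/L

5.69 µg/L = 0.00569 mg/L.
After input A: C = (20.2·0.00569 + 0.01·2.9) / 20.21 = 0.007122 mg/L.
20.7 L/s = 0.0207 m³/s.
After input B: C = (20.21·0.007122 + 0.0207·0.4) / 20.23 = 0.007524 mg/L.
610 L/s = 0.61 m³/s.
After input C: C = (20.23·0.007524 + 0.61·0.91) / 20.84 = 0.03394 mg/L.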